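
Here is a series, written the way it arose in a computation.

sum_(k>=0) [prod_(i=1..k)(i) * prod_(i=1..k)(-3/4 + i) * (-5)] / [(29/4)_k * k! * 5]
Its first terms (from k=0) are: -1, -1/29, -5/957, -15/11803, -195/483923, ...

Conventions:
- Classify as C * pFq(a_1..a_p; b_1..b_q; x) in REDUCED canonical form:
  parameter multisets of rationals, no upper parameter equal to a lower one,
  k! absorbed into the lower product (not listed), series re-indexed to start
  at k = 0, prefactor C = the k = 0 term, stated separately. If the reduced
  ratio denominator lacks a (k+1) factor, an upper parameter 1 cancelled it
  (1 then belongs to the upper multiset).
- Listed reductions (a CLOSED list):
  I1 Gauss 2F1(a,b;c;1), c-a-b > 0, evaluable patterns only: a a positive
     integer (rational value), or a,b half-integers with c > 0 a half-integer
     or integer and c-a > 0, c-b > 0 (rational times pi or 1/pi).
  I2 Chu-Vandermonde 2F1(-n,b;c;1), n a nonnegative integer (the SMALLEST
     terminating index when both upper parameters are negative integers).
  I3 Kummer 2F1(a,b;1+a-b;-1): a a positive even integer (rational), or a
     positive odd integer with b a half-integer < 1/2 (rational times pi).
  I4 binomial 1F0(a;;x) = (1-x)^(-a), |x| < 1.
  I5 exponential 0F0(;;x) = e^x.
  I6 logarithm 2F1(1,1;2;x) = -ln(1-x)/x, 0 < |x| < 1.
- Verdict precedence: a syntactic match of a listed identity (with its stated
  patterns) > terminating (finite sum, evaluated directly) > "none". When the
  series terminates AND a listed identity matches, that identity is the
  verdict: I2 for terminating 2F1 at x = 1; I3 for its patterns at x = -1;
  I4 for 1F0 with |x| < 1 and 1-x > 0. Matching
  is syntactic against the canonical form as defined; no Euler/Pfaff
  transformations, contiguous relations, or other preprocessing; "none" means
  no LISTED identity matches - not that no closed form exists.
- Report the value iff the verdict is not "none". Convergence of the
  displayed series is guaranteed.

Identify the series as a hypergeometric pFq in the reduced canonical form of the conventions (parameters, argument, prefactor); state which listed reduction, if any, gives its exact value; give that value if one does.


Key step: x = 1 and the running product (C = -1) telescopes to a rising factorial.
Consecutive-term ratio: r(k) = 1 * (k+1/4) (k+1) / [(k+29/4) (k+1)] - rational in k. x = 1; t_0 = -1; negate the roots.

This is -1 * 2F1(1/4, 1; 29/4; 1) in reduced canonical form. Verdict at x = 1: Gauss (I1, integer-parameter pattern) matches (x = 1: the Gamma ratio telescopes since c-a-b = 6 > 0 and a = 1 in Z>0). Value: -25/24.


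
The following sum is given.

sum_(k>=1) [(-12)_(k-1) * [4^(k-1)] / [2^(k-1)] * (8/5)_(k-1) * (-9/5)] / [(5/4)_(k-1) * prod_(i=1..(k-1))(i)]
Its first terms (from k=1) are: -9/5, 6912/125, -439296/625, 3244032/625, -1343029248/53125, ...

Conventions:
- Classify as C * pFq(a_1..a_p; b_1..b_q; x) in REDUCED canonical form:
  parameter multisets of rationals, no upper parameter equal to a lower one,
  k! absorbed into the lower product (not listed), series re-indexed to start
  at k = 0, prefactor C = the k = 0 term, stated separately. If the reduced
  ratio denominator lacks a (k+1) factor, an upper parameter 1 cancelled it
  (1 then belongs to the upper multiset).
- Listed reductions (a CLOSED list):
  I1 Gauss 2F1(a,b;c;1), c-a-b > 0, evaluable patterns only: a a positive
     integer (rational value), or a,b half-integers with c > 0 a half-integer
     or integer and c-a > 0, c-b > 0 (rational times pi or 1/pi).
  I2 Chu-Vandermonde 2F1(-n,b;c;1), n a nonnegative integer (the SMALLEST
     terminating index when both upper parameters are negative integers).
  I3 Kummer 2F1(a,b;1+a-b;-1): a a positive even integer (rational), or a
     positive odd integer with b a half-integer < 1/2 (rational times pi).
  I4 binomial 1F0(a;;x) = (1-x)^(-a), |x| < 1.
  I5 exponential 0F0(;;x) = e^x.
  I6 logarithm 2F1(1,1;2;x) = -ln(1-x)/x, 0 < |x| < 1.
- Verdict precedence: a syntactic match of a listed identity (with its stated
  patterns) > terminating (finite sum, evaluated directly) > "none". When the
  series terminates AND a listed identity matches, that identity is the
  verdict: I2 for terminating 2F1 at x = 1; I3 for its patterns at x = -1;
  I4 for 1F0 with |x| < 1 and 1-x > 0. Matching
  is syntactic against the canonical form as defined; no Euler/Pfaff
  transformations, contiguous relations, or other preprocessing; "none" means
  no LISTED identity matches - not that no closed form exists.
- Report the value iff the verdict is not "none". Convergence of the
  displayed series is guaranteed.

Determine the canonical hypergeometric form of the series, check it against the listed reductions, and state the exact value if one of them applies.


Canonical form: C = -9/5 times 2F1 with upper {-12, 8/5}, lower {5/4}, x = 2. Verdict: terminating (-12 upstairs). 13 nonzero terms in all; added directly. Hence: -1327587061006204839/234947967529296875.

Key observation: t_0 being -9/5, the two k-th powers (C = -9/5, x = 2) combine into one argument.
Consecutive-term ratio: r(k) = 2 * (k-12) (k+8/5) / [(k+5/4) (k+1)] ; factor over Q: parameters, x = 2, and C = -9/5.


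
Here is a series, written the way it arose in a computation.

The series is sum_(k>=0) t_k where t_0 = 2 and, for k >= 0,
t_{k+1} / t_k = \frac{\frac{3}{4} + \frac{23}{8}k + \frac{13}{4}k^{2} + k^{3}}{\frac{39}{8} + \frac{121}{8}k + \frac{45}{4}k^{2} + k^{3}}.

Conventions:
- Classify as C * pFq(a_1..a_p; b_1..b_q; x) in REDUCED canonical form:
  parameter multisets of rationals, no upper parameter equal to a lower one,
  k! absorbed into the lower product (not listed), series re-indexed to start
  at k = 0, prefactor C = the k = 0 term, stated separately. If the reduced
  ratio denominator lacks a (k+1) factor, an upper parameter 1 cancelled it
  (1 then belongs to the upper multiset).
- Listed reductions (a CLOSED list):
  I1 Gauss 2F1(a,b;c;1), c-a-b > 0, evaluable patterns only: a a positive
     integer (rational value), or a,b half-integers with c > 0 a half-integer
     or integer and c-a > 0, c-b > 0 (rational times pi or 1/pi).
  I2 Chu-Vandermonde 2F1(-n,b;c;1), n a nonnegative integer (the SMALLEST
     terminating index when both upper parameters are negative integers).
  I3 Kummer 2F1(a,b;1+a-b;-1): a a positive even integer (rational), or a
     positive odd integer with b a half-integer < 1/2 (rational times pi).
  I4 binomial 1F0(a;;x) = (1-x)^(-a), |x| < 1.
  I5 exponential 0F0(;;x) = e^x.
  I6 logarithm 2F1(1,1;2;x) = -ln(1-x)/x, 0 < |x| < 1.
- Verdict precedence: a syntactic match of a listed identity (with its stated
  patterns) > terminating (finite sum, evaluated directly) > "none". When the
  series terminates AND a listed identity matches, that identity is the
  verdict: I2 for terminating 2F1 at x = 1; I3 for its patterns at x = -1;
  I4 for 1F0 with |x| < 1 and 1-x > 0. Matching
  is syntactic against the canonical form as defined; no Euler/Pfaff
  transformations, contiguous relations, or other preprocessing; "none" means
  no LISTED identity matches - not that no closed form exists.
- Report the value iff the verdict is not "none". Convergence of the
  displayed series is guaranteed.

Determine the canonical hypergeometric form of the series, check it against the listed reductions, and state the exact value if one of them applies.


First insight: t_0 being 2, roots of the ratio polynomials (C = 2) are the negated parameters.
Adjacent-term ratio: r(k) = 1 * (k+\frac{3}{4}) (k+2) / [(k+\frac{39}{4}) (k+1)] - poly over poly, x = 1 from leading terms; C = 2 at k = 0.

Prefactor 2, argument 1: 2F1 with upper {\frac{3}{4}, 2} over lower {\frac{39}{4}}. Verdict: Gauss's theorem (I1) matches (x = 1: the Gamma ratio telescopes since c-a-b = 7 > 0 and a = 2 in Z>0). Sum: \frac{155}{64}.


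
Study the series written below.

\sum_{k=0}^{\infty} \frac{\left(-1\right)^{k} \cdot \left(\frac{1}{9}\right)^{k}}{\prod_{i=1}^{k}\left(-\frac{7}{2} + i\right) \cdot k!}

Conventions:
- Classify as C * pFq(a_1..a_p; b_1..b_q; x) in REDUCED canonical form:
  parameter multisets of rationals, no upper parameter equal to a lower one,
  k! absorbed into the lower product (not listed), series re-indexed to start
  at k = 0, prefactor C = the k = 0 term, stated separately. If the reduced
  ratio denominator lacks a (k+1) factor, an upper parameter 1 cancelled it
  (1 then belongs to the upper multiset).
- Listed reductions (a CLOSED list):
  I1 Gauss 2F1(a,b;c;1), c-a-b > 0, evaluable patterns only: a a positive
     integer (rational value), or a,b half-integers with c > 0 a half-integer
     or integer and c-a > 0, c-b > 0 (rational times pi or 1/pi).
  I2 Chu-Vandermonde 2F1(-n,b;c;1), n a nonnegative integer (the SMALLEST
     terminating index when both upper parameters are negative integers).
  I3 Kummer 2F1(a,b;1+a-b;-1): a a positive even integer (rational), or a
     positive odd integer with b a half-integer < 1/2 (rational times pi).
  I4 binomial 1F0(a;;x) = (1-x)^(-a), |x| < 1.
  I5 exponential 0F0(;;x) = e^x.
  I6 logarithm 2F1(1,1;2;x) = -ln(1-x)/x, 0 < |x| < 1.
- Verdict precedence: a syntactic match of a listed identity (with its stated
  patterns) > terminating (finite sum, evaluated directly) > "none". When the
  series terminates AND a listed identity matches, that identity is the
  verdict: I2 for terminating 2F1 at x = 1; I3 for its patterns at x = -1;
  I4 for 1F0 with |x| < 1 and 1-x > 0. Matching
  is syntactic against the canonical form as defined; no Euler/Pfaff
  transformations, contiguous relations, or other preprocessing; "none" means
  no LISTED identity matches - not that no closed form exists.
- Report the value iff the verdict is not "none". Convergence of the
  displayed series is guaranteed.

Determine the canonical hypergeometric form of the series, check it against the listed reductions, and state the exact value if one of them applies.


This is 1 * 0F1(-; -\frac{5}{2}; -\frac{1}{9}) in reduced canonical form. Verdict: none here - no I1-I6 shape fits x = -\frac{1}{9} with lower {-\frac{5}{2}}.

Key observation: with t_0 = 1, the (-1)^k factor (C = 1, x = -1/9) folds into the argument's sign.
Ratio: r(k) = -\frac{1}{9} * 1 / [(k-\frac{5}{2}) (k+1)] - rational; roots negated = parameters, x = -\frac{1}{9}, C = 1.


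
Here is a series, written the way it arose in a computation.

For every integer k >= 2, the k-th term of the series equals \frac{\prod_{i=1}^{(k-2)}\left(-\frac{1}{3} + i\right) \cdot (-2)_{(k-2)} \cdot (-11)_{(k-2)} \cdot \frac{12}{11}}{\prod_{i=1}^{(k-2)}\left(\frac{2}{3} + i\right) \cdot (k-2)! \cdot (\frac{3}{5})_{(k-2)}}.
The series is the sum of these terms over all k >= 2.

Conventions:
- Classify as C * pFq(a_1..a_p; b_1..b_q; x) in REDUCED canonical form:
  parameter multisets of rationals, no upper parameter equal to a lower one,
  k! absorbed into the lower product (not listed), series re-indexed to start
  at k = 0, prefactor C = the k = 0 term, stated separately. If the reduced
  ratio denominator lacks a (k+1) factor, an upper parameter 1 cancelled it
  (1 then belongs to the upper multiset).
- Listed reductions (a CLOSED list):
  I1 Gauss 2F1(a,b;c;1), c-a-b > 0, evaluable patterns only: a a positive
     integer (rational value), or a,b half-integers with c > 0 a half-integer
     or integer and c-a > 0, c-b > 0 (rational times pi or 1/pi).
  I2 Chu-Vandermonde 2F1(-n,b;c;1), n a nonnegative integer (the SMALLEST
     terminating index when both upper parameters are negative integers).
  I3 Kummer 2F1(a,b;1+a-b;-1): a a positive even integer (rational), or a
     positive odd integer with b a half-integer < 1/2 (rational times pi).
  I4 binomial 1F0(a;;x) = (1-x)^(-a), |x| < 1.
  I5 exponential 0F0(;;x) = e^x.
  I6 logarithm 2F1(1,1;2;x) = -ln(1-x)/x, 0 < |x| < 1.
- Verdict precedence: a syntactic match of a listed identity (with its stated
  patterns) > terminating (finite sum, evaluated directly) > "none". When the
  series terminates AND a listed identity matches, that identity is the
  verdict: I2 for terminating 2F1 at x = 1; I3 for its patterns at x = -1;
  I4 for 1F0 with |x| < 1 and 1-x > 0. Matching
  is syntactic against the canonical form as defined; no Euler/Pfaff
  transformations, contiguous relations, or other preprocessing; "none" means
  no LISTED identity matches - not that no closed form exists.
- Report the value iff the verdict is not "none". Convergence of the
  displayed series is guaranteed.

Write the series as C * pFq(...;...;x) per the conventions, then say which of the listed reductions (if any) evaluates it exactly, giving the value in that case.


This is \frac{12}{11} * 3F2(-11, -2, \frac{2}{3}; \frac{3}{5}, \frac{5}{3}; 1) in reduced canonical form. Verdict: terminating (-2 upstairs). 3 nonzero terms in all; added directly. Value: \frac{2127}{44}.

The tell: t_0 being \frac{12}{11}, the running product (prefactor 12/11) telescopes to a rising factorial.
Adjacent-term ratio: r(k) = 1 * (k-11) (k-2) (k+\frac{2}{3}) / [(k+\frac{3}{5}) (k+\frac{5}{3}) (k+1)] - rational in k, leading ratio 1; with t_0 = \frac{12}{11}, classification follows.


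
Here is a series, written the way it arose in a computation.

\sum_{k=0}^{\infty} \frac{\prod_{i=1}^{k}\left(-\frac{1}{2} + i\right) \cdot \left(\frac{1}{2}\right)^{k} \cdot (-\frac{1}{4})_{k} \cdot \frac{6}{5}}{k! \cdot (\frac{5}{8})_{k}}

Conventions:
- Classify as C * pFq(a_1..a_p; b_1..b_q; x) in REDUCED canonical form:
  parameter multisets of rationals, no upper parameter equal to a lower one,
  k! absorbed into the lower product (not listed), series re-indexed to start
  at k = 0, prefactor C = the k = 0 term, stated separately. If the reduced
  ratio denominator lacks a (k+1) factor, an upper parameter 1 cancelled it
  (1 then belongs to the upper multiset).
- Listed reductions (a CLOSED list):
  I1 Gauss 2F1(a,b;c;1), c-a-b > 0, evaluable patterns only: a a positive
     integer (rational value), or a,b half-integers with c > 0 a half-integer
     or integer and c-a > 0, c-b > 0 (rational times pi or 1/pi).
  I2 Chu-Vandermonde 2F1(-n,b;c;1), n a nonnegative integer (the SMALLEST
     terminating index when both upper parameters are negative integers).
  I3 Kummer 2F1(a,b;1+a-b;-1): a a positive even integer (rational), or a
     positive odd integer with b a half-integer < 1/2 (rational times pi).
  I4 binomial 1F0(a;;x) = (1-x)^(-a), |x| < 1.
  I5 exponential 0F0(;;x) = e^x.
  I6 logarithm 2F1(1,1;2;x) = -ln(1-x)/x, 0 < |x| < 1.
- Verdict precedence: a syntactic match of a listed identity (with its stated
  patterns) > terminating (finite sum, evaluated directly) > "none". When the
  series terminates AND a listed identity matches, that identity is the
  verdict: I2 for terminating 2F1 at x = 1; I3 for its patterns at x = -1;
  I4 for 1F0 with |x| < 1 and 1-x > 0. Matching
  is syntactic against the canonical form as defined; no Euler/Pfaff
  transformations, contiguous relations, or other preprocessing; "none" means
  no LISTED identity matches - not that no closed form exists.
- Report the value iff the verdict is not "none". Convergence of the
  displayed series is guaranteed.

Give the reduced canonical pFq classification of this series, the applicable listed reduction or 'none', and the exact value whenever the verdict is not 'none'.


Key observation: from the first term \frac{6}{5}: the running product (C = 6/5, x = 1/2) telescopes to a rising factorial.
Ratio: r(k) = \frac{1}{2} * (k-\frac{1}{4}) (k+\frac{1}{2}) / [(k+\frac{5}{8}) (k+1)] ; factor over Q: parameters, x = \frac{1}{2}, and C = \frac{6}{5}.

With C = \frac{6}{5}: the canonical form is 2F1(-\frac{1}{4}, \frac{1}{2}; \frac{5}{8}; \frac{1}{2}). Verdict: no listed reduction: x = \frac{1}{2} and upper {-\frac{1}{4}, \frac{1}{2}} fail every I1-I6 pattern.


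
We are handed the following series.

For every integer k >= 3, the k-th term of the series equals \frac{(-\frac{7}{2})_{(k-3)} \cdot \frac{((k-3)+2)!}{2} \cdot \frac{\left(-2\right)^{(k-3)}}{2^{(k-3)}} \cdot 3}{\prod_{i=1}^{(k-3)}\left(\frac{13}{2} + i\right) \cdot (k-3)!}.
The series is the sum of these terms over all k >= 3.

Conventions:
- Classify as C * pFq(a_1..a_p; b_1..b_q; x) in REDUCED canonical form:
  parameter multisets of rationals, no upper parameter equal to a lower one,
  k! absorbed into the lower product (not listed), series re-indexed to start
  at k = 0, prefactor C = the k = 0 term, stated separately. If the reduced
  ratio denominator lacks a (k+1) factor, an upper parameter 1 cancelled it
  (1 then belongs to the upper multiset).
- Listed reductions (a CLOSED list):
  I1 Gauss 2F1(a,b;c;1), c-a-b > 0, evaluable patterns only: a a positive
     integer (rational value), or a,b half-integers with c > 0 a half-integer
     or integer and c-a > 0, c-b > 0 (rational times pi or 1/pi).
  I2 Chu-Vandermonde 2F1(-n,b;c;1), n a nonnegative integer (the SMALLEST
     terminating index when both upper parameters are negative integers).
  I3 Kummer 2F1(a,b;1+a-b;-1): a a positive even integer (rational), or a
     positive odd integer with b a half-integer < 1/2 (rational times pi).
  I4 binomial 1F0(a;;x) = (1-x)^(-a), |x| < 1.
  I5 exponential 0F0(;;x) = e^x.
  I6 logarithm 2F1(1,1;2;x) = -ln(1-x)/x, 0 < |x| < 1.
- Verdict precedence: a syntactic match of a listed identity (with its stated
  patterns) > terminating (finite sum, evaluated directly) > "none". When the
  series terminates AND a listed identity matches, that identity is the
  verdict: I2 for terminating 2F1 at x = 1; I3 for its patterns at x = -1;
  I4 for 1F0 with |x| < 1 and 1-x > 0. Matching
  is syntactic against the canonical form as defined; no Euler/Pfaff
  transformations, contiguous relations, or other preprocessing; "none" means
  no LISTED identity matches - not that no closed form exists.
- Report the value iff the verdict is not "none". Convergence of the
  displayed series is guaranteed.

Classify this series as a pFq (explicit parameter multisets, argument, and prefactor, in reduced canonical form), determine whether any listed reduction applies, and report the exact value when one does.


With C = 3: the canonical form is 2F1(-\frac{7}{2}, 3; \frac{15}{2}; -1). Verdict: the Kummer evaluation I3 matches (x = -1; c = \frac{15}{2} equals 1+a-b for upper {-\frac{7}{2}, 3}: listed pattern). Its exact value is \frac{27027}{8192} \cdot \pi.

Key observation: from the first term 3: the factorial ratio (C = 3, x = -1) (k+a-1)!/(a-1)! is a rising factorial (a)_k.
Consecutive-term ratio: r(k) = -1 * (k-\frac{7}{2}) (k+3) / [(k+\frac{15}{2}) (k+1)] - rational; roots negated = parameters, x = -1, C = 3.


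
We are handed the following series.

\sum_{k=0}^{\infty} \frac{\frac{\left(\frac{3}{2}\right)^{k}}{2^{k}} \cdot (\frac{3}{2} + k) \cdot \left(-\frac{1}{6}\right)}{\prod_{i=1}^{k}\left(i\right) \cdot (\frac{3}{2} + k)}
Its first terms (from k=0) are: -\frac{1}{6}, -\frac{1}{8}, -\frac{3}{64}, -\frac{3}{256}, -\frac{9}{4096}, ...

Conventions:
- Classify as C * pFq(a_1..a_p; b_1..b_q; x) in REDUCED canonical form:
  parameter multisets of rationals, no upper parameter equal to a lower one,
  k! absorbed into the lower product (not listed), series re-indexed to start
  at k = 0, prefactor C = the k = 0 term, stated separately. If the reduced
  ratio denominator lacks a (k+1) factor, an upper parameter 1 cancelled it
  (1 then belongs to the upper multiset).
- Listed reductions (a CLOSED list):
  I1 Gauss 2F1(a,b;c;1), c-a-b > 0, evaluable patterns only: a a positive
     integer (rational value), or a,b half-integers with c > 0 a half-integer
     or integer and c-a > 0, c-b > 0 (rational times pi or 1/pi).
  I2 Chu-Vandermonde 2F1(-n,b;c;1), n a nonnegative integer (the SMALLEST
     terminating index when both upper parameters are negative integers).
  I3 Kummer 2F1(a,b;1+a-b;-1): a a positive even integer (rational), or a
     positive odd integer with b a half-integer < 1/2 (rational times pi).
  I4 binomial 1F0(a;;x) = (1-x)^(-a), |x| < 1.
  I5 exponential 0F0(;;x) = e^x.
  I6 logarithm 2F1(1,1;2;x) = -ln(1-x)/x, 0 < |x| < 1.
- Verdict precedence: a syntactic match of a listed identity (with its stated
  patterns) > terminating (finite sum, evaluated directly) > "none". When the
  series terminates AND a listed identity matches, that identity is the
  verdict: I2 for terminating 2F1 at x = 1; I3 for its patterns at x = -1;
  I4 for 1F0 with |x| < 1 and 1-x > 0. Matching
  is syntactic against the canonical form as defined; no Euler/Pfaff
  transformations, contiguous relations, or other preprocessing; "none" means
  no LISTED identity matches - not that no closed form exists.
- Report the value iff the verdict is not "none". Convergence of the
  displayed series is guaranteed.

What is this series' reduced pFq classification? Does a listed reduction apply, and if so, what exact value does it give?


The tell: from the first term -\frac{1}{6}: the product of the first k integers (C = -1/6, x = 3/4) is k!.
Consecutive-term ratio: r(k) = \frac{3}{4} * 1 / [(k+1)] - rational in k. x = \frac{3}{4}; t_0 = -\frac{1}{6}; negate the roots.

The series (x = \frac{3}{4}) is 0F0: upper {-}, lower {-}, prefactor -\frac{1}{6}. Verdict: exponential (I5) fires (the 0F0 exponential series at x = \frac{3}{4}). Sum: \left(-\frac{1}{6}\right) \cdot e^{\frac{3}{4}}.


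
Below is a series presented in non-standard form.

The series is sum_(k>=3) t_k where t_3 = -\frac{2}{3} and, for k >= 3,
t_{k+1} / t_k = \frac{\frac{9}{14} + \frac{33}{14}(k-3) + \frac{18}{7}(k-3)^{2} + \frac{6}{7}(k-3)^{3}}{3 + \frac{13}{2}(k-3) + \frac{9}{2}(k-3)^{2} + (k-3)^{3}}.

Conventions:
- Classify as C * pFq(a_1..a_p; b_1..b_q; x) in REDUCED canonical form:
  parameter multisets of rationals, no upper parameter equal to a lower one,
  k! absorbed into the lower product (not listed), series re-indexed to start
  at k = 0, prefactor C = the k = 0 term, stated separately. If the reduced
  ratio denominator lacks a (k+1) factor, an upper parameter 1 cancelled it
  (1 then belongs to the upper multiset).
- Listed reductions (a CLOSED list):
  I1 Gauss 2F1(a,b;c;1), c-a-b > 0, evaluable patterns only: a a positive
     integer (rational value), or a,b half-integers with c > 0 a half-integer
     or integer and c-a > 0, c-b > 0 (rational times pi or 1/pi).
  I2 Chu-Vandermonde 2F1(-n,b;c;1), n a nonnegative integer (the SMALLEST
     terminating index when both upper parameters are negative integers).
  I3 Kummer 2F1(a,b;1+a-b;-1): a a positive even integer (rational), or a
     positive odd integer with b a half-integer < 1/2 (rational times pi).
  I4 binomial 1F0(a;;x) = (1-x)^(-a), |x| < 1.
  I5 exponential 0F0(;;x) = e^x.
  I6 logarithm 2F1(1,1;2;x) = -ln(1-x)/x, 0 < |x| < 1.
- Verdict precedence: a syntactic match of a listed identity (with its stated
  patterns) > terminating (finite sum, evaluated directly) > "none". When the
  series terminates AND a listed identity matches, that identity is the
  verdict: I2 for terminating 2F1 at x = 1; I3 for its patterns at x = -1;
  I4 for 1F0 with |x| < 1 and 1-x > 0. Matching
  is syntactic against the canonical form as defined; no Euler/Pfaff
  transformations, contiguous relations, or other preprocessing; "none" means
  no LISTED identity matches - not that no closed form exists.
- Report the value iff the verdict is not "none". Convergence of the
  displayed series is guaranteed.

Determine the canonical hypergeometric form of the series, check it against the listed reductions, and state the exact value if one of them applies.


Key step: x = \frac{6}{7} and factor the ratio over Q (C = -2/3, x = 6/7): negated roots = parameters.
Step ratio: r(k) = \frac{6}{7} * (k+\frac{1}{2}) (k+1) / [(k+2) (k+1)] - poly over poly, x = \frac{6}{7} from leading terms; C = -\frac{2}{3} at k = 0.

The series (x = \frac{6}{7}) is 2F1: upper {\frac{1}{2}, 1}, lower {2}, prefactor -\frac{2}{3}. Verdict: none - this 2F1 at x = \frac{6}{7} matches no listed pattern, and upper {\frac{1}{2}, 1} holds no stopper.


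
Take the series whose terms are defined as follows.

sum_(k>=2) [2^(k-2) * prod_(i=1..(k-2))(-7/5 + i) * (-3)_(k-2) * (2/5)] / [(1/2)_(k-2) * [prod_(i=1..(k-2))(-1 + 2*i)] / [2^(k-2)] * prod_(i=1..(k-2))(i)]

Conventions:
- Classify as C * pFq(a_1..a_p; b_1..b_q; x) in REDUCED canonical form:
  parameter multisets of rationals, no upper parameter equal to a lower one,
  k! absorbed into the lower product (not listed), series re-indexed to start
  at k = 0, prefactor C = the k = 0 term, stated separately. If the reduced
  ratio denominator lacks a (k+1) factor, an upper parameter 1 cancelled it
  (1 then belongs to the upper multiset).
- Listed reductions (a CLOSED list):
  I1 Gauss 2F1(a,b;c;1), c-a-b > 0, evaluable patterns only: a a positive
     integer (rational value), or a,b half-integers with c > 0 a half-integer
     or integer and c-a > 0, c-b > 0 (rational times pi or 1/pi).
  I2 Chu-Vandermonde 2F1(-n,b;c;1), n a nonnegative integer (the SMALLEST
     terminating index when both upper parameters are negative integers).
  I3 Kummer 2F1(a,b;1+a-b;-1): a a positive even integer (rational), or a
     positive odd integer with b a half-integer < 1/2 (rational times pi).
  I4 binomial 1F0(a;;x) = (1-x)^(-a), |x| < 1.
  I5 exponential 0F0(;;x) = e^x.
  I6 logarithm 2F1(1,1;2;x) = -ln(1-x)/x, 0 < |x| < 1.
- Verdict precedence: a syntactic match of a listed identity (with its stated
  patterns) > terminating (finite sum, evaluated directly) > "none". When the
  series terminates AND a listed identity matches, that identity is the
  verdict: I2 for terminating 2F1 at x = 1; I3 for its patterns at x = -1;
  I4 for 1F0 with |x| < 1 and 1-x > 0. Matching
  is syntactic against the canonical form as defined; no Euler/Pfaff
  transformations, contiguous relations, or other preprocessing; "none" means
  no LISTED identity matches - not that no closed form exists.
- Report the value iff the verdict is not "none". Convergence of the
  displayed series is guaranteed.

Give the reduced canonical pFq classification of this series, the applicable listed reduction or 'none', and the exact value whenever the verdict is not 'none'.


At argument 2: a 2F2 with upper {-3, -2/5}, lower {1/2, 1/2}, scaled by C = 2/5. Verdict: terminating. With -3 upstairs the series is a 4-term polynomial sum; evaluated term by term. Sum: 119134/46875.

Structural cue: t_0 = 2/5 here, and the product of the first k integers (C = 2/5) is k!.
Consecutive-term ratio: r(k) = 2 * (k-3) (k-2/5) / [(k+1/2) (k+1/2) (k+1)] - rational in k, leading ratio 2; with t_0 = 2/5, classification follows.


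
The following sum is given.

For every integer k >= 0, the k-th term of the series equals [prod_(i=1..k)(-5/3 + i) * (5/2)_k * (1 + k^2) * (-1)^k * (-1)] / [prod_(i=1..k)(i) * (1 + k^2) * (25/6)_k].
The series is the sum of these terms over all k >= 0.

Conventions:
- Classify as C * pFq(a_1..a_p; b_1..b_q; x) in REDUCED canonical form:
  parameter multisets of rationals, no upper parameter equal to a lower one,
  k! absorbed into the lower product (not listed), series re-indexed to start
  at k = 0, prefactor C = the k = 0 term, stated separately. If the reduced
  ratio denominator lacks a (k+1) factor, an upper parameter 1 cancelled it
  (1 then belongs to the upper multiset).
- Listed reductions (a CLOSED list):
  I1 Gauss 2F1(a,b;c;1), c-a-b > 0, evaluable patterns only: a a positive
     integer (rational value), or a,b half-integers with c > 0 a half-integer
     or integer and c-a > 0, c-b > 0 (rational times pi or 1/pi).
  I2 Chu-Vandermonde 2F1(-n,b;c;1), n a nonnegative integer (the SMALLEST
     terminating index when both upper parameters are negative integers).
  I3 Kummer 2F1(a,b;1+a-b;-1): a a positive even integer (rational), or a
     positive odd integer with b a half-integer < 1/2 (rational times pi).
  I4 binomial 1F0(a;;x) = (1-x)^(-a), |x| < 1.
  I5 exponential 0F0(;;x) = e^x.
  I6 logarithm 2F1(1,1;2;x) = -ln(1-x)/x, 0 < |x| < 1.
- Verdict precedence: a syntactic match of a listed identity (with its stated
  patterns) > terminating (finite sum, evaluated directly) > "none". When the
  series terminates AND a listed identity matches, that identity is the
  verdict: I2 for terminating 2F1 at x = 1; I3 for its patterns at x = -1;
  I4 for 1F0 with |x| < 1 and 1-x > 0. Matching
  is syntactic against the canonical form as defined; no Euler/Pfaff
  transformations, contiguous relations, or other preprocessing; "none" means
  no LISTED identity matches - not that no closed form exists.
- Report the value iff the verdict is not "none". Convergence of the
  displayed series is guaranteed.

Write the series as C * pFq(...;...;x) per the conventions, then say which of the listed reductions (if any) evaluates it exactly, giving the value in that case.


With C = -1: the canonical form is 2F1(-2/3, 5/2; 25/6; -1). Verdict: none (x = -1): each listed identity misses the multisets {-2/3, 5/2} ; {25/6}.

The tell: t_0 = -1 here, and striking the common factor k^2 + 1 reduces the term (C = -1).
Term ratio: r(k) = (-1) * (k-2/3) (k+5/2) / [(k+25/6) (k+1)] - poly over poly, x = (-1) from leading terms; C = -1 at k = 0.


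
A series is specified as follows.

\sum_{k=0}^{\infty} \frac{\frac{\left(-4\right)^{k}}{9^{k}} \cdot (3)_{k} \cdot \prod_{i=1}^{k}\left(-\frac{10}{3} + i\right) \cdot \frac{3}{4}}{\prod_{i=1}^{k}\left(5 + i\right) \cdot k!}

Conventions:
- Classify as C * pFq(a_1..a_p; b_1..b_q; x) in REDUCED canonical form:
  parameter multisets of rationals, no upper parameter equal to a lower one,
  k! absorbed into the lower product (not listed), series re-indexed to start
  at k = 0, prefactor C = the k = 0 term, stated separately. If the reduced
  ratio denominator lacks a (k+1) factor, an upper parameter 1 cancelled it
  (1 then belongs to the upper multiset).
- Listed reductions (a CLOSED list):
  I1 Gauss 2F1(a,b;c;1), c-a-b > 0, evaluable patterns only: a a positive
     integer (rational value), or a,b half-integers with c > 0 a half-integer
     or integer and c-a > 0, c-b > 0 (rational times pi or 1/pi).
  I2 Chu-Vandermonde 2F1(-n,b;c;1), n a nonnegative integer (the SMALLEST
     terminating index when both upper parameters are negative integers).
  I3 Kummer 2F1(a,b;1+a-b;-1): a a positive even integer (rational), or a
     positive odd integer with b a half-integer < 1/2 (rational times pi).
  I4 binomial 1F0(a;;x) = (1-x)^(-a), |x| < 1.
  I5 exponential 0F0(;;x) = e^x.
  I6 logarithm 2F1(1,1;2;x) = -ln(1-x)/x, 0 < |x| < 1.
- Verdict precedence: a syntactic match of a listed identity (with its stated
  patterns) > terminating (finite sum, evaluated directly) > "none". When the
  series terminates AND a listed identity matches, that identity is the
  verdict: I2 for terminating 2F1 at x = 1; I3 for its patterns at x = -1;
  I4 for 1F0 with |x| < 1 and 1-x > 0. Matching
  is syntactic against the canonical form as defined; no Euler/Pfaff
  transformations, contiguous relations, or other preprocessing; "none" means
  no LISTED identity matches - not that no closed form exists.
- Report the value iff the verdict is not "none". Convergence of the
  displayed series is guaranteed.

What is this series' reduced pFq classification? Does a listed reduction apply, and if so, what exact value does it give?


Key observation: with t_0 = \frac{3}{4}, the lower running product (prefactor 3/4) is a rising factorial.
Term ratio: r(k) = -\frac{4}{9} * (k-\frac{7}{3}) (k+3) / [(k+6) (k+1)] - rational in k, leading ratio -\frac{4}{9}; with t_0 = \frac{3}{4}, classification follows.

Reduced: x = -\frac{4}{9}, 2F1, upper = {-\frac{7}{3}, 3}, lower = {6}, C = \frac{3}{4}. Verdict: none. No listed pattern accepts 2F1(-\frac{7}{3}, 3; 6; -\frac{4}{9}).


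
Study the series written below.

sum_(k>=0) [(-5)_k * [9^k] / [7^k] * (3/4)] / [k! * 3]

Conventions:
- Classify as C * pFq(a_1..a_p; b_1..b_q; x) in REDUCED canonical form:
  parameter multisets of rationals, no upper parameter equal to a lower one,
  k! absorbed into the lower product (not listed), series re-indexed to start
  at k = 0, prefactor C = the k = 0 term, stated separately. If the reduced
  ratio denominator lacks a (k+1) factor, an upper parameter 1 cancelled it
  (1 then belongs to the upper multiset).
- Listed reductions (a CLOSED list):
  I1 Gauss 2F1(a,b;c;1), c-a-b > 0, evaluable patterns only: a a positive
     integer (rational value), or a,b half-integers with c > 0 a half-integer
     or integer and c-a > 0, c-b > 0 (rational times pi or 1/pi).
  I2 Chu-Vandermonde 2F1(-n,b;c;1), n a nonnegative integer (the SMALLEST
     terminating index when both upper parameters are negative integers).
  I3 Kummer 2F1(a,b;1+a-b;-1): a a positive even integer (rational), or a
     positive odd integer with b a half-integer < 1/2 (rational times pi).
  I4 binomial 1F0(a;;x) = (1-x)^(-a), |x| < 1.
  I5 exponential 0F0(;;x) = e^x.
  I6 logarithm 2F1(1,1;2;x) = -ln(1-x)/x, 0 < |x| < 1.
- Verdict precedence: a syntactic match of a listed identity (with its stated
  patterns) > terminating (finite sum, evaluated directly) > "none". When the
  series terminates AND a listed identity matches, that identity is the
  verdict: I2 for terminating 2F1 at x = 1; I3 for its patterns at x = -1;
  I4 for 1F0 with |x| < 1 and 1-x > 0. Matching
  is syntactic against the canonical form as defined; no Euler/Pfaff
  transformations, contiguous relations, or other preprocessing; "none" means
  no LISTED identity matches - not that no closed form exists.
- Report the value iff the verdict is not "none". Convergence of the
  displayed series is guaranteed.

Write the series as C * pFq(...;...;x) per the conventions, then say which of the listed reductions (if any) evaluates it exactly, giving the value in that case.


Key step: t_0 = 1/4 here, and the two geometric factors (C = 1/4) combine into one argument.
Term ratio: r(k) = (9/7) * (k-5) / [(k+1)] - rational in k, leading ratio (9/7); with t_0 = 1/4, classification follows.

At argument 9/7: a 1F0 with upper {-5}, lower {-}, scaled by C = 1/4. Verdict: terminating (-5 upstairs). 6 nonzero terms in all; added directly. Sum: -8/16807.


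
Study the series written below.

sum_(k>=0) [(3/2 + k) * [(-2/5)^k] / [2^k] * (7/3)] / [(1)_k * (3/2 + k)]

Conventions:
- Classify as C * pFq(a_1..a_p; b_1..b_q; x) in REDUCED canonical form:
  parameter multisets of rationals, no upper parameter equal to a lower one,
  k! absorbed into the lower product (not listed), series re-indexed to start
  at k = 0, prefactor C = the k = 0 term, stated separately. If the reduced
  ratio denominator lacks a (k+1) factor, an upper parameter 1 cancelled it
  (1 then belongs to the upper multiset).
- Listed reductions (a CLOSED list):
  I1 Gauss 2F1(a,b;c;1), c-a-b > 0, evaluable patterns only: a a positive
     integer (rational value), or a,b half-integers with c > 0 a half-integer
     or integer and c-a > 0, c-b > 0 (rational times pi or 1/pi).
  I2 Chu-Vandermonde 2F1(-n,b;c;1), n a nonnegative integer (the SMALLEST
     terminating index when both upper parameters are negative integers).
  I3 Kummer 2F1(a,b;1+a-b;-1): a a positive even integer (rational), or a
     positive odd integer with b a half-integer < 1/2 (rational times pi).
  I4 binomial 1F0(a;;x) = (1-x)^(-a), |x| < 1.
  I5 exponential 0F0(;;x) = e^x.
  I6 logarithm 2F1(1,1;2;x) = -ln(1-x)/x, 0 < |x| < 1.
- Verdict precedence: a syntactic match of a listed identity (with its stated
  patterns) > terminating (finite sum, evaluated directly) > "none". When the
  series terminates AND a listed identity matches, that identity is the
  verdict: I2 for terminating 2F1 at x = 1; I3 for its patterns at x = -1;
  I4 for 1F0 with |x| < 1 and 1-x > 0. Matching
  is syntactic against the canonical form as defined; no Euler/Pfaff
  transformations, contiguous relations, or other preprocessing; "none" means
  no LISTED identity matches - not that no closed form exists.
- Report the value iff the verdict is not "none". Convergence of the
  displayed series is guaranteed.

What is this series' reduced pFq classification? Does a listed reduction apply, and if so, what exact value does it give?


First insight: with t_0 = 7/3, the two k-th powers (prefactor 7/3) combine into one argument.
Step ratio: r(k) = (-1/5) * 1 / [(k+1)] - rational; roots negated = parameters, x = (-1/5), C = 7/3.

Canonical form: C = 7/3 times 0F0 with upper {-}, lower {-}, x = -1/5. Verdict: the I5 exponential reduction fires (the 0F0 exponential series at x = -1/5). Sum: (7/3) * e^(-1/5).


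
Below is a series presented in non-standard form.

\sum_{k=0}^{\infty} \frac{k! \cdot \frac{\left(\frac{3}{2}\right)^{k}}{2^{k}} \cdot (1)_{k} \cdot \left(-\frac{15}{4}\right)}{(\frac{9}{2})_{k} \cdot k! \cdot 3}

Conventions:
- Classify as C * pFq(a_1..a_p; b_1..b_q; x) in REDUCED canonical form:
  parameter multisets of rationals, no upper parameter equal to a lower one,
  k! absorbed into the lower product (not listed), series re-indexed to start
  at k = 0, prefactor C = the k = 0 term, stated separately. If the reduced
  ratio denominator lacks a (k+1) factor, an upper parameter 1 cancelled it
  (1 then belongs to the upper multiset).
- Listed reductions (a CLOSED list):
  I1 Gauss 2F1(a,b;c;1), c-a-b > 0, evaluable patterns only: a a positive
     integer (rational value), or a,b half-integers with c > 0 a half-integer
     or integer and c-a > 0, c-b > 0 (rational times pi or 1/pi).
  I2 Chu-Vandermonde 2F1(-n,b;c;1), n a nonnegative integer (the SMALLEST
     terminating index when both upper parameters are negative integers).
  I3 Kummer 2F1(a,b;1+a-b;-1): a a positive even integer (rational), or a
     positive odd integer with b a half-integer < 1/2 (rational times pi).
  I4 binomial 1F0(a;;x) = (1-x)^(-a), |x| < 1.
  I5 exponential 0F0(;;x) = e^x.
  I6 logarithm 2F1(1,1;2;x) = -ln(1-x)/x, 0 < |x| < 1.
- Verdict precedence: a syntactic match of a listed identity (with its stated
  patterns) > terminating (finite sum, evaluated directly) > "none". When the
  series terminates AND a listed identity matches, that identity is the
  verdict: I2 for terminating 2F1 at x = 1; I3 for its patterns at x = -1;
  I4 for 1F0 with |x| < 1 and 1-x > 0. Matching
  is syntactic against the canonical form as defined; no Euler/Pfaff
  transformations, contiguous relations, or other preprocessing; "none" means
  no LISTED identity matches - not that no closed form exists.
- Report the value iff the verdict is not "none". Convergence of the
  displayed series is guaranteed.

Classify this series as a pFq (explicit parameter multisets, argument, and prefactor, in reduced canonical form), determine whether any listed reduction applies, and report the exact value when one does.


First insight: t_0 = -\frac{5}{4} here, and the two k-th powers (prefactor -5/4) combine into one argument.
Term ratio: r(k) = \frac{3}{4} * (k+1) (k+1) / [(k+\frac{9}{2}) (k+1)] - rational in k. x = \frac{3}{4}; t_0 = -\frac{5}{4}; negate the roots.

With C = -\frac{5}{4}: the canonical form is 2F1(1, 1; \frac{9}{2}; \frac{3}{4}). Verdict: none - this 2F1 at x = \frac{3}{4} matches no listed pattern, and upper {1, 1} holds no stopper.


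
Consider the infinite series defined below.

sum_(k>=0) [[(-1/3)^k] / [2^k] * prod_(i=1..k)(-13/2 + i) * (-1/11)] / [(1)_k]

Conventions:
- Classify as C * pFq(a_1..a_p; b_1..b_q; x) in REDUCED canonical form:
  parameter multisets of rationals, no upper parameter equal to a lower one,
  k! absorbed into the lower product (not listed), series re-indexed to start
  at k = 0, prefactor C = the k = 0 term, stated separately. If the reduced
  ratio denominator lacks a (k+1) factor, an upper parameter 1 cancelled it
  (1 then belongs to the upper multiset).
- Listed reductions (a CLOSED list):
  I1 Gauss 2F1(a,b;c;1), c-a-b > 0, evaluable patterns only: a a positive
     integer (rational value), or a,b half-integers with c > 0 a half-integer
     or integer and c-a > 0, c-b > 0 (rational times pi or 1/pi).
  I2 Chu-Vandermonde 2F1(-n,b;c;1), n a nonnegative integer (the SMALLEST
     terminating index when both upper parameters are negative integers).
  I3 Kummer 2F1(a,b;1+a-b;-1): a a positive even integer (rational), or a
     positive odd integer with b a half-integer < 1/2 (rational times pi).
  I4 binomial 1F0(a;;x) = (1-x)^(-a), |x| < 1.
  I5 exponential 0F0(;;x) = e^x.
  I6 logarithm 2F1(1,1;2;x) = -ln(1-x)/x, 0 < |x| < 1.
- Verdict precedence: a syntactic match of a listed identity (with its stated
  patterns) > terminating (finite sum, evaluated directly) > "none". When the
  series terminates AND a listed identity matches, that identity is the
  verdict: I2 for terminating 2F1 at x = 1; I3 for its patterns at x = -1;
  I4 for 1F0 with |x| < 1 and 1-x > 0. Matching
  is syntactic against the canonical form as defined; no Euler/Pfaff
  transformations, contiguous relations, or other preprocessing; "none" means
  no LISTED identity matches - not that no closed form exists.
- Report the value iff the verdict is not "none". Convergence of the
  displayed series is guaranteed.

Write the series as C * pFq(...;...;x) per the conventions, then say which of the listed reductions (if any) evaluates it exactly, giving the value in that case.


The tell: x = (-1/6) and (1)_k (C = -1/11, x = -1/6) is k! itself.
Consecutive-term ratio: r(k) = (-1/6) * (k-11/2) / [(k+1)] - rational in k. x = (-1/6); t_0 = -1/11; negate the roots.

This is -1/11 * 1F0(-11/2; -; -1/6) in reduced canonical form. Verdict: this is binomial (I4) (the 1F0 binomial series: exponent 11/2, x = -1/6). Its exact value is (-1/11) * (7/6)^(11/2).
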